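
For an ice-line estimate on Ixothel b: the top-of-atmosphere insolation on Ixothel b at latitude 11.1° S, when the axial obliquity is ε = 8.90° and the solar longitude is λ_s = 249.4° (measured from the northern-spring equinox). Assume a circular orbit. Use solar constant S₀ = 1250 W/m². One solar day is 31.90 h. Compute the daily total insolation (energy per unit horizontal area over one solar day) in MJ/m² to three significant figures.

Solar declination: sin δ = sin ε · sin λ_s = sin 8.90° × sin 249.4° = -0.14482, so δ = -8.327°.
cos H₀ = −tan(-11.1°) tan(-8.327°) = -0.0287, H₀ = 1.5995 rad.
Bracket: H₀ sin φ sin δ + cos φ cos δ sin H₀ = 1.5995×-0.19252×-0.14482 + 0.98129×0.98946×0.99959 = 0.044595 + 0.970549 = 1.015144.
Q̄ = (S₀/π) × [bracket] = (1250/π) × 1.015144 = 403.91 W/m².
Daily total = Q̄ × 31.90 h × 3600 s/h = 403.91 × 31.90 × 3600 / 10⁶ = 46.39 MJ/m².

46.4 MJ/m²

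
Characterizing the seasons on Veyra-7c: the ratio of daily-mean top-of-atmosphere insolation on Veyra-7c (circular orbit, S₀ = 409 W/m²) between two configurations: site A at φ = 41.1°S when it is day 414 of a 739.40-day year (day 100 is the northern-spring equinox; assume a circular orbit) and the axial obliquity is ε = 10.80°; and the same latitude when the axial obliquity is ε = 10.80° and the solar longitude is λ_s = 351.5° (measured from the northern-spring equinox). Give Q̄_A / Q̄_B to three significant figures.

Q̄_A / Q̄_B ≈ 0.850

— Configuration A (φ=-41.1°):
Solar longitude: λ_s = 360° × (414 − 100)/739.40 = 152.881°.
sin δ = sin 10.80° × sin 152.881° = 0.08542, so δ = +4.900°.
cos H₀ = −tan(-41.1°) tan(+4.900°) = 0.0748, H₀ = 1.4959 rad.
Bracket: H₀ sin φ sin δ + cos φ cos δ sin H₀ = 1.4959×-0.65738×0.08542 + 0.75356×0.99635×0.99720 = -0.084000 + 0.748707 = 0.664707.
Q̄ = (S₀/π) × [bracket] = (409/π) × 0.664707 = 86.537 W/m².
— Configuration B (φ=-41.1°):
Solar declination: sin δ = sin ε · sin λ_s = sin 10.80° × sin 351.5° = -0.02770, so δ = -1.587°.
cos H₀ = −tan(-41.1°) tan(-1.587°) = -0.0242, H₀ = 1.5950 rad.
Bracket: H₀ sin φ sin δ + cos φ cos δ sin H₀ = 1.5950×-0.65738×-0.02770 + 0.75356×0.99962×0.99971 = 0.029044 + 0.753055 = 0.782099.
Q̄ = (S₀/π) × [bracket] = (409/π) × 0.782099 = 101.82 W/m².
Ratio Q̄_A / Q̄_B = 86.537 / 101.82 = 0.8499.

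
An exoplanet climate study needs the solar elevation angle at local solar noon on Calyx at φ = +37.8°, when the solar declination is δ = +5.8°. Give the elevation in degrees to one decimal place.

58.0°

At local noon the hour angle is zero, so the zenith angle equals |φ − δ| = |+37.8° − (+5.800°)| = 32.000°.
Elevation = 90° − 32.000° = 58.0°.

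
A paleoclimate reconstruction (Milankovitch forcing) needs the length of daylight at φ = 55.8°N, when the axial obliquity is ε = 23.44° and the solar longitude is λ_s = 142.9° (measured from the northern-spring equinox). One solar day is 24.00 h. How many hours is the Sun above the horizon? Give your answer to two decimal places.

Solar declination: sin δ = sin ε · sin λ_s = sin 23.44° × sin 142.9° = 0.23995, so δ = +13.884°.
cos H₀ = −tan φ · tan δ = −tan(+55.8°) × tan(+13.884°) = -0.3637, so H₀ = 1.9430 rad = 111.33°.
Daylight = 2H₀/(2π) × 24.00 h = (1.9430/π) × 24.00 = 14.84 h.

14.84 h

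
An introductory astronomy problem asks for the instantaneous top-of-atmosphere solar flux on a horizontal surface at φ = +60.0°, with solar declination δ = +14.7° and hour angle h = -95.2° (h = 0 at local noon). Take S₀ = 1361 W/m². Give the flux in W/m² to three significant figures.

239 W/m²

cos θ_z = sin φ sin δ + cos φ cos δ cos h = 0.219761 + -0.043833 = 0.175928.
Flux = S₀ · cos θ_z = 1361 × 0.175928 = 239.4 W/m².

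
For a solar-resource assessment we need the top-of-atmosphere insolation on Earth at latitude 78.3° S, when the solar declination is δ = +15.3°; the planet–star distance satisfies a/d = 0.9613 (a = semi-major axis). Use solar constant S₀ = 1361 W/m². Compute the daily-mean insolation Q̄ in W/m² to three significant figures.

cos H₀ = −tan(-78.3°) tan(+15.300°) = 1.3210 ≥ 1 ⇒ polar night, H₀ = 0 and Q̄ = 0.
Inverse-square distance factor (a/d)² = 0.9613² = 0.924098.

Q̄ ≈ 0.00 W/m²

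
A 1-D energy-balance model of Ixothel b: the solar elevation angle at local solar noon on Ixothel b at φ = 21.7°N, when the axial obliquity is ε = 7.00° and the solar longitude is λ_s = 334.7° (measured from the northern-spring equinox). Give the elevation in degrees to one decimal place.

Solar declination: sin δ = sin ε · sin λ_s = sin 7.00° × sin 334.7° = -0.05208, so δ = -2.985°.
At local noon the hour angle is zero, so the zenith angle equals |φ − δ| = |+21.7° − (-2.985°)| = 24.685°.
Elevation = 90° − 24.685° = 65.3°.

65.3°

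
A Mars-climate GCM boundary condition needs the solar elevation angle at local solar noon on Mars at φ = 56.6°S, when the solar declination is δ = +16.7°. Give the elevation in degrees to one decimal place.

16.7°

At local noon the hour angle is zero, so the zenith angle equals |φ − δ| = |-56.6° − (+16.700°)| = 73.300°.
Elevation = 90° − 73.300° = 16.7°.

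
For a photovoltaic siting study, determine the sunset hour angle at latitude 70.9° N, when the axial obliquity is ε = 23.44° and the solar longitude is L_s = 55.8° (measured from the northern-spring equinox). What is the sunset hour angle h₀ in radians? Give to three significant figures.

Solar declination: sin δ = sin ε · sin L_s = sin 23.44° × sin 55.8° = 0.32900, so δ = +19.208°.
Sunrise equation: cos h₀ = −tan ϕ · tan δ = -1.0061 ≤ −1, so the Sun never sets (polar day) and h₀ = π.

h₀ = 3.14 rad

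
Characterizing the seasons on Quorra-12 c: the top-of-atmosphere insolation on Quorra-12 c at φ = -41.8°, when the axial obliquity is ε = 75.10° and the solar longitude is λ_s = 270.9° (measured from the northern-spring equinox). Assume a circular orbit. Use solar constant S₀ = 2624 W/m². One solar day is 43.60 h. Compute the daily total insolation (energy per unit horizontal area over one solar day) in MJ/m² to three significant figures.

Solar declination: sin δ = sin ε · sin λ_s = sin 75.10° × sin 270.9° = -0.96626, so δ = -75.073°.
cos H₀ = −tan(-41.8°) tan(-75.073°) = -3.3540 ≤ −1 ⇒ polar day, H₀ = π.
Bracket: H₀ sin φ sin δ + cos φ cos δ sin H₀ = 3.1416×-0.66653×-0.96626 + 0.74548×0.25758×0.00000 = 2.023320 + 0.000000 = 2.023320.
Q̄ = (S₀/π) × [bracket] = (2624/π) × 2.023320 = 1690.0 W/m².
Daily total = Q̄ × 43.60 h × 3600 s/h = 1690.0 × 43.60 × 3600 / 10⁶ = 265.3 MJ/m².

265 MJ/m²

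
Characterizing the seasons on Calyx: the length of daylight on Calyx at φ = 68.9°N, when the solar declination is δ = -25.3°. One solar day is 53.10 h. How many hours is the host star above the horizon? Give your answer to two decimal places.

cos H₀ = −tan φ · tan δ = 1.2250 ≥ 1, so the host star never rises (polar night) and H₀ = 0.
Daylight = 2H₀/(2π) × 53.10 h = (0.0000/π) × 53.10 = 0.00 h.

0.00 h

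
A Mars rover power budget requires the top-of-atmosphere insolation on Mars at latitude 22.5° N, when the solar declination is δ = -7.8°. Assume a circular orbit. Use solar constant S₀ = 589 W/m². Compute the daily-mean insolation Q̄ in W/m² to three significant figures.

cos H₀ = −tan(+22.5°) tan(-7.800°) = 0.0567, H₀ = 1.5140 rad.
Bracket: H₀ sin φ sin δ + cos φ cos δ sin H₀ = 1.5140×0.38268×-0.13572 + 0.92388×0.99075×0.99839 = -0.078633 + 0.913860 = 0.835227.
Q̄ = (S₀/π) × [bracket] = (589/π) × 0.835227 = 156.6 W/m².

Q̄ ≈ 157 W/m²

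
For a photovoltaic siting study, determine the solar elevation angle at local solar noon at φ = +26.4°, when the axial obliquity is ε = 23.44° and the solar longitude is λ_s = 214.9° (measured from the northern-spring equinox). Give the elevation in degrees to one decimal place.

50.4°

Solar declination: sin δ = sin ε · sin λ_s = sin 23.44° × sin 214.9° = -0.22759, so δ = -13.155°.
At local noon the hour angle is zero, so the zenith angle equals |φ − δ| = |+26.4° − (-13.155°)| = 39.555°.
Elevation = 90° − 39.555° = 50.4°.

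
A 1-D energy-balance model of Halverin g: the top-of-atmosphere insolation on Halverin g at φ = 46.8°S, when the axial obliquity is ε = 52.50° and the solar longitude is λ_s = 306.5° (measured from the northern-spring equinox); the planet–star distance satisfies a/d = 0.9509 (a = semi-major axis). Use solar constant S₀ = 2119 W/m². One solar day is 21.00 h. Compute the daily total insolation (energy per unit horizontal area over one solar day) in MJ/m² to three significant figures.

Solar declination: sin δ = sin ε · sin λ_s = sin 52.50° × sin 306.5° = -0.63774, so δ = -39.624°.
cos H₀ = −tan(-46.8°) tan(-39.624°) = -0.8817, H₀ = 2.6502 rad.
Bracket: H₀ sin φ sin δ + cos φ cos δ sin H₀ = 2.6502×-0.72897×-0.63774 + 0.68455×0.77025×0.47182 = 1.232060 + 0.248779 = 1.480839.
Inverse-square distance factor (a/d)² = 0.9509² = 0.904211.
Q̄ = (S₀/π) × 0.904211 × [bracket] = (2119/π) × 0.904211 × 1.480839 = 903.15 W/m².
Daily total = Q̄ × 21.00 h × 3600 s/h = 903.15 × 21.00 × 3600 / 10⁶ = 68.28 MJ/m².

68.3 MJ/m²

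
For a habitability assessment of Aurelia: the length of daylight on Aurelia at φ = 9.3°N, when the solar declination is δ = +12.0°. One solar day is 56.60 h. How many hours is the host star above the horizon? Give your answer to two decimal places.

cos H₀ = −tan φ · tan δ = −tan(+9.3°) × tan(+12.000°) = -0.0348, so H₀ = 1.6056 rad = 91.99°.
Daylight = 2H₀/(2π) × 56.60 h = (1.6056/π) × 56.60 = 28.93 h.

28.93 h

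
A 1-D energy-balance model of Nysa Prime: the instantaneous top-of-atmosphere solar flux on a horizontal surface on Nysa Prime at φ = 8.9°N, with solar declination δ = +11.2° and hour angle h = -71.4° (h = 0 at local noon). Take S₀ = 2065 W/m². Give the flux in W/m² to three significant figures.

cos θ_z = sin φ sin δ + cos φ cos δ cos h = 0.030050 + 0.309118 = 0.339168.
Flux = S₀ · cos θ_z = 2065 × 0.339168 = 700.4 W/m².

700 W/m²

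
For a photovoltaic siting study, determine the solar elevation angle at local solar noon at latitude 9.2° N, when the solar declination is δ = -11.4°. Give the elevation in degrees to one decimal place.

69.4°

At local noon the hour angle is zero, so the zenith angle equals |φ − δ| = |+9.2° − (-11.400°)| = 20.600°.
Elevation = 90° − 20.600° = 69.4°.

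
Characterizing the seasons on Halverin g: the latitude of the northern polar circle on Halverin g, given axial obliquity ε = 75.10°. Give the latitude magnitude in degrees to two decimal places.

The polar circle is the lowest latitude that experiences at least one full rotation of continuous daylight at the northern-summer solstice; it lies at |ϕ| = 90° − ε = 90° − 75.10° = 14.90°.

14.90°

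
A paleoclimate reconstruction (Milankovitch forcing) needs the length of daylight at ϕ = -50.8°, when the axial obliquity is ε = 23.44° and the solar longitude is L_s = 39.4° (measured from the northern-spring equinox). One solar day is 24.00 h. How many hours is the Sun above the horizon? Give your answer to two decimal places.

9.51 h

Solar declination: sin δ = sin ε · sin L_s = sin 23.44° × sin 39.4° = 0.25249, so δ = +14.625°.
cos h₀ = −tan ϕ · tan δ = −tan(-50.8°) × tan(+14.625°) = 0.3199, so h₀ = 1.2451 rad = 71.34°.
Daylight = 2h₀/(2π) × 24.00 h = (1.2451/π) × 24.00 = 9.51 h.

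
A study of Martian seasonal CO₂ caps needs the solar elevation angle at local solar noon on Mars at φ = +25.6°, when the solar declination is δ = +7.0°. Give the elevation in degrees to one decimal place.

71.4°

At local noon the hour angle is zero, so the zenith angle equals |φ − δ| = |+25.6° − (+7.000°)| = 18.600°.
Elevation = 90° − 18.600° = 71.4°.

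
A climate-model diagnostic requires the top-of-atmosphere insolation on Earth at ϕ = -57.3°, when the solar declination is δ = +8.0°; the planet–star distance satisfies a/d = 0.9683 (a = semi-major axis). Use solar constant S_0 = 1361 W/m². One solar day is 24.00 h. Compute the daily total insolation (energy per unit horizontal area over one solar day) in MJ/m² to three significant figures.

cos h₀ = −tan(-57.3°) tan(+8.000°) = 0.2189, h₀ = 1.3501 rad.
Bracket: h₀ sin ϕ sin δ + cos ϕ cos δ sin h₀ = 1.3501×-0.84151×0.13917 + 0.54024×0.99027×0.97574 = -0.158114 + 0.522005 = 0.363891.
Inverse-square distance factor (a/d)² = 0.9683² = 0.937605.
Q̄ = (S_0/π) × 0.937605 × [bracket] = (1361/π) × 0.937605 × 0.363891 = 147.81 W/m².
Daily total = Q̄ × 24.00 h × 3600 s/h = 147.81 × 24.00 × 3600 / 10⁶ = 12.77 MJ/m².

12.8 MJ/m²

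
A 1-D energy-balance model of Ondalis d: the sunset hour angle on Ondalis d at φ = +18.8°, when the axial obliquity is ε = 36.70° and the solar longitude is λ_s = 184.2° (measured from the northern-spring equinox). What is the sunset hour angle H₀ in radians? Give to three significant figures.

Solar declination: sin δ = sin ε · sin λ_s = sin 36.70° × sin 184.2° = -0.04377, so δ = -2.509°.
cos H₀ = −tan φ · tan δ = −tan(+18.8°) × tan(-2.509°) = 0.0149, so H₀ = 1.5559 rad = 89.15°.

H₀ = 1.56 rad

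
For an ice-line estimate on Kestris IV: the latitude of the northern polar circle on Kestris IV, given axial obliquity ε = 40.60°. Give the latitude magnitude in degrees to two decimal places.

49.40°

The polar circle is the lowest latitude that experiences at least one full rotation of continuous daylight at the northern-summer solstice; it lies at |ϕ| = 90° − ε = 90° − 40.60° = 49.40°.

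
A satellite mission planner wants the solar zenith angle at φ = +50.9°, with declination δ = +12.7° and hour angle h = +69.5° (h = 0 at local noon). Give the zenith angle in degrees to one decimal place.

cos θ_z = sin φ sin δ + cos φ cos δ cos h = 0.170611 + 0.215464 = 0.386075.
θ_z = arccos(0.386075) = 67.3°.

θ_z = 67.3°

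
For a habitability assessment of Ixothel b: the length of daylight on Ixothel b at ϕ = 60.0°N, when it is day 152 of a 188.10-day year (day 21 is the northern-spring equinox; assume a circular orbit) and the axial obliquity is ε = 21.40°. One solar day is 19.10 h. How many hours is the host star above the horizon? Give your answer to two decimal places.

Solar longitude: L_s = 360° × (152 − 21)/188.10 = 250.718°.
sin δ = sin 21.40° × sin 250.718° = -0.34441, so δ = -20.146°.
cos h₀ = −tan ϕ · tan δ = −tan(+60.0°) × tan(-20.146°) = 0.6354, so h₀ = 0.8823 rad = 50.55°.
Daylight = 2h₀/(2π) × 19.10 h = (0.8823/π) × 19.10 = 5.36 h.

5.36 h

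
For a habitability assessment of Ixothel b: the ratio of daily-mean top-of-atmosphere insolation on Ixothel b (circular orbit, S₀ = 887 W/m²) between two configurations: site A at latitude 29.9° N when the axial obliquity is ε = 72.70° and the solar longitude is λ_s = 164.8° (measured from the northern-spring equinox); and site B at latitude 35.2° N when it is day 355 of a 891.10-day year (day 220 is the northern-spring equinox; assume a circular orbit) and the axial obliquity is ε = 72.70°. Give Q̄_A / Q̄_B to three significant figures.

Q̄_A / Q̄_B ≈ 0.730

— Configuration A (φ=+29.9°):
Solar declination: sin δ = sin ε · sin λ_s = sin 72.70° × sin 164.8° = 0.25033, so δ = +14.497°.
cos H₀ = −tan(+29.9°) tan(+14.497°) = -0.1487, H₀ = 1.7200 rad.
Bracket: H₀ sin φ sin δ + cos φ cos δ sin H₀ = 1.7200×0.49849×0.25033 + 0.86690×0.96816×0.98889 = 0.214634 + 0.829973 = 1.044607.
Q̄ = (S₀/π) × [bracket] = (887/π) × 1.044607 = 294.94 W/m².
— Configuration B (φ=+35.2°):
Solar longitude: λ_s = 360° × (355 − 220)/891.10 = 54.539°.
sin δ = sin 72.70° × sin 54.539° = 0.77767, so δ = +51.047°.
cos H₀ = −tan(+35.2°) tan(+51.047°) = -0.8726, H₀ = 2.6313 rad.
Bracket: H₀ sin φ sin δ + cos φ cos δ sin H₀ = 2.6313×0.57643×0.77767 + 0.81714×0.62868×0.48844 = 1.179539 + 0.250921 = 1.430460.
Q̄ = (S₀/π) × [bracket] = (887/π) × 1.430460 = 403.88 W/m².
Ratio Q̄_A / Q̄_B = 294.94 / 403.88 = 0.7303.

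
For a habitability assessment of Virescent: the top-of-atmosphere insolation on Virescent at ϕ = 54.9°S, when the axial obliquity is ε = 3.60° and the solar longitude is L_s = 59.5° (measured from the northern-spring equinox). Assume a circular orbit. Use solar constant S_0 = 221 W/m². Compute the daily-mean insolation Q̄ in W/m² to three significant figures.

Q̄ ≈ 35.6 W/m²

Solar declination: sin δ = sin ε · sin L_s = sin 3.60° × sin 59.5° = 0.05410, so δ = +3.101°.
cos h₀ = −tan(-54.9°) tan(+3.101°) = 0.0771, h₀ = 1.4936 rad.
Bracket: h₀ sin ϕ sin δ + cos ϕ cos δ sin h₀ = 1.4936×-0.81815×0.05410 + 0.57501×0.99854×0.99702 = -0.066110 + 0.572459 = 0.506349.
Q̄ = (S_0/π) × [bracket] = (221/π) × 0.506349 = 35.62 W/m².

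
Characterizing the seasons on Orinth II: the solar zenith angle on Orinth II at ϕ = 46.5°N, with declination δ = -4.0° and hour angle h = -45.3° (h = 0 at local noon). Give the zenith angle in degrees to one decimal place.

θ_z = 64.4°

cos θ_z = sin ϕ sin δ + cos ϕ cos δ cos h = -0.050600 + 0.483006 = 0.432406.
θ_z = arccos(0.432406) = 64.4°.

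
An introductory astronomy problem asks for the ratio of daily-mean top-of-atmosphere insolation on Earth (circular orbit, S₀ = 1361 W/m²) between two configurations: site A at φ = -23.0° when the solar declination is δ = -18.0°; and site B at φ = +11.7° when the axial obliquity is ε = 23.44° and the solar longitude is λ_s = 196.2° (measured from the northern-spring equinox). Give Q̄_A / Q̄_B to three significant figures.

— Configuration A (φ=-23.0°):
cos H₀ = −tan(-23.0°) tan(-18.000°) = -0.1379, H₀ = 1.7092 rad.
Bracket: H₀ sin φ sin δ + cos φ cos δ sin H₀ = 1.7092×-0.39073×-0.30902 + 0.92050×0.95106×0.99044 = 0.206375 + 0.867081 = 1.073456.
Q̄ = (S₀/π) × [bracket] = (1361/π) × 1.073456 = 465.04 W/m².
— Configuration B (φ=+11.7°):
Solar declination: sin δ = sin ε · sin λ_s = sin 23.44° × sin 196.2° = -0.11098, so δ = -6.372°.
cos H₀ = −tan(+11.7°) tan(-6.372°) = 0.0231, H₀ = 1.5477 rad.
Bracket: H₀ sin φ sin δ + cos φ cos δ sin H₀ = 1.5477×0.20279×-0.11098 + 0.97922×0.99382×0.99973 = -0.034832 + 0.972906 = 0.938074.
Q̄ = (S₀/π) × [bracket] = (1361/π) × 0.938074 = 406.39 W/m².
Ratio Q̄_A / Q̄_B = 465.04 / 406.39 = 1.144.

Q̄_A / Q̄_B ≈ 1.14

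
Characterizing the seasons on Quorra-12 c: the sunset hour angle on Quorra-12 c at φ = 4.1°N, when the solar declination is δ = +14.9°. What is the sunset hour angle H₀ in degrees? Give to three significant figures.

H₀ = 91.1°

cos H₀ = −tan φ · tan δ = −tan(+4.1°) × tan(+14.900°) = -0.0191, so H₀ = 1.5899 rad = 91.09°.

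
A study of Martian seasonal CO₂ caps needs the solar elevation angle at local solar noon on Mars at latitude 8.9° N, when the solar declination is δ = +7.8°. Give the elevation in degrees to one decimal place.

At local noon the hour angle is zero, so the zenith angle equals |ϕ − δ| = |+8.9° − (+7.800°)| = 1.100°.
Elevation = 90° − 1.100° = 88.9°.

88.9°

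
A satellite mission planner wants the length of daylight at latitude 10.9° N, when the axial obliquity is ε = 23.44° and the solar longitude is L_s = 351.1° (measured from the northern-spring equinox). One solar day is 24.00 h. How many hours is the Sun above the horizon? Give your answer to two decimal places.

Solar declination: sin δ = sin ε · sin L_s = sin 23.44° × sin 351.1° = -0.06154, so δ = -3.528°.
cos h₀ = −tan ϕ · tan δ = −tan(+10.9°) × tan(-3.528°) = 0.0119, so h₀ = 1.5589 rad = 89.32°.
Daylight = 2h₀/(2π) × 24.00 h = (1.5589/π) × 24.00 = 11.91 h.

11.91 h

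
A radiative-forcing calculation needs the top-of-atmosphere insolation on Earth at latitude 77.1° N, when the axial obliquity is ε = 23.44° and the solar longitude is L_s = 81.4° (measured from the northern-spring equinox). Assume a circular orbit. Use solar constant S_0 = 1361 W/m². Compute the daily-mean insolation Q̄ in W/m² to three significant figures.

Q̄ ≈ 522 W/m²

Solar declination: sin δ = sin ε · sin L_s = sin 23.44° × sin 81.4° = 0.39332, so δ = +23.161°.
cos h₀ = −tan(+77.1°) tan(+23.161°) = -1.8678 ≤ −1 ⇒ polar day, h₀ = π.
Bracket: h₀ sin ϕ sin δ + cos ϕ cos δ sin h₀ = 3.1416×0.97476×0.39332 + 0.22325×0.91940×0.00000 = 1.204466 + 0.000000 = 1.204466.
Q̄ = (S_0/π) × [bracket] = (1361/π) × 1.204466 = 521.8 W/m².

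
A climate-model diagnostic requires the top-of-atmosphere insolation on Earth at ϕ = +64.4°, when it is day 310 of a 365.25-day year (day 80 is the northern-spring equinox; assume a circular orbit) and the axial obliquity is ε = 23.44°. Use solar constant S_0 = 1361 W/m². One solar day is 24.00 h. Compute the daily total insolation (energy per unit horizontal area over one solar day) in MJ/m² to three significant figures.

Solar longitude: L_s = 360° × (310 − 80)/365.25 = 226.694°.
sin δ = sin 23.44° × sin 226.694° = -0.28947, so δ = -16.826°.
cos h₀ = −tan(+64.4°) tan(-16.826°) = 0.6312, h₀ = 0.8877 rad.
Bracket: h₀ sin ϕ sin δ + cos ϕ cos δ sin h₀ = 0.8877×0.90183×-0.28947 + 0.43209×0.95719×0.77562 = -0.231737 + 0.320790 = 0.089053.
Q̄ = (S_0/π) × [bracket] = (1361/π) × 0.089053 = 38.580 W/m².
Daily total = Q̄ × 24.00 h × 3600 s/h = 38.580 × 24.00 × 3600 / 10⁶ = 3.333 MJ/m².

3.33 MJ/m²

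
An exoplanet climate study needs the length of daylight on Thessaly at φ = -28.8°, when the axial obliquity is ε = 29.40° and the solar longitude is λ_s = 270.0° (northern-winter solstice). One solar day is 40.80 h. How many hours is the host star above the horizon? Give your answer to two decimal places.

24.49 h

Solar declination: sin δ = sin ε · sin λ_s = sin 29.40° × sin 270.0° = -0.49090, so δ = -29.400°.
cos H₀ = −tan φ · tan δ = −tan(-28.8°) × tan(-29.400°) = -0.3098, so H₀ = 1.8857 rad = 108.05°.
Daylight = 2H₀/(2π) × 40.80 h = (1.8857/π) × 40.80 = 24.49 h.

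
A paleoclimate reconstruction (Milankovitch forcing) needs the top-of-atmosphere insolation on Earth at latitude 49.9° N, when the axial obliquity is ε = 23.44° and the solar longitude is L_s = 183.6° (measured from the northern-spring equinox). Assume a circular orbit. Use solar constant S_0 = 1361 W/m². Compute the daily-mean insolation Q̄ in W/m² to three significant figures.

Q̄ ≈ 266 W/m²

Solar declination: sin δ = sin ε · sin L_s = sin 23.44° × sin 183.6° = -0.02498, so δ = -1.431°.
cos h₀ = −tan(+49.9°) tan(-1.431°) = 0.0297, h₀ = 1.5411 rad.
Bracket: h₀ sin ϕ sin δ + cos ϕ cos δ sin h₀ = 1.5411×0.76492×-0.02498 + 0.64412×0.99969×0.99956 = -0.029447 + 0.643637 = 0.614190.
Q̄ = (S_0/π) × [bracket] = (1361/π) × 0.614190 = 266.1 W/m².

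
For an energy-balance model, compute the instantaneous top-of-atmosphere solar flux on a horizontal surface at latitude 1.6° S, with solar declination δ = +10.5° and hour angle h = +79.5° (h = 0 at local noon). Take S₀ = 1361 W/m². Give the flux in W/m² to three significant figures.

237 W/m²

cos θ_z = sin φ sin δ + cos φ cos δ cos h = -0.005088 + 0.179114 = 0.174026.
Flux = S₀ · cos θ_z = 1361 × 0.174026 = 236.8 W/m².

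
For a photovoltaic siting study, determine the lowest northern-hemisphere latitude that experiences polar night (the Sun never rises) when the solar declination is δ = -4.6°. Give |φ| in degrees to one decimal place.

Polar night requires cos H₀ = −tan φ tan δ ≥ 1, i.e. tan φ tan δ ≤ −1.
The boundary is |tan φ| · |tan δ| = 1, so |φ| = 90° − |δ| = 90° − 4.6° = 85.4° in the northern hemisphere.

|φ| = 85.4°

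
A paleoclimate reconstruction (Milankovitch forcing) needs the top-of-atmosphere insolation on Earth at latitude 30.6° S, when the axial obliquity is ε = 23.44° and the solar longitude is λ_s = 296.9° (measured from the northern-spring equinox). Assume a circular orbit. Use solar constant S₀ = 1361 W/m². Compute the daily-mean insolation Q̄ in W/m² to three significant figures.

Solar declination: sin δ = sin ε · sin λ_s = sin 23.44° × sin 296.9° = -0.35475, so δ = -20.778°.
cos H₀ = −tan(-30.6°) tan(-20.778°) = -0.2244, H₀ = 1.7971 rad.
Bracket: H₀ sin φ sin δ + cos φ cos δ sin H₀ = 1.7971×-0.50904×-0.35475 + 0.86074×0.93496×0.97450 = 0.324524 + 0.784236 = 1.108760.
Q̄ = (S₀/π) × [bracket] = (1361/π) × 1.108760 = 480.3 W/m².

Q̄ ≈ 480 W/m²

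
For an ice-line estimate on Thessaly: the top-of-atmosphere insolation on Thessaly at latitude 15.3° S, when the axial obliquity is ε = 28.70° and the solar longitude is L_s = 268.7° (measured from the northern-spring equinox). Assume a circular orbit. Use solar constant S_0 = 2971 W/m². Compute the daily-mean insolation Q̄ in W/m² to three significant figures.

Q̄ ≈ 997 W/m²

Solar declination: sin δ = sin ε · sin L_s = sin 28.70° × sin 268.7° = -0.48010, so δ = -28.692°.
cos h₀ = −tan(-15.3°) tan(-28.692°) = -0.1497, h₀ = 1.7211 rad.
Bracket: h₀ sin ϕ sin δ + cos ϕ cos δ sin h₀ = 1.7211×-0.26387×-0.48010 + 0.96456×0.87721×0.98873 = 0.218036 + 0.836586 = 1.054622.
Q̄ = (S_0/π) × [bracket] = (2971/π) × 1.054622 = 997.4 W/m².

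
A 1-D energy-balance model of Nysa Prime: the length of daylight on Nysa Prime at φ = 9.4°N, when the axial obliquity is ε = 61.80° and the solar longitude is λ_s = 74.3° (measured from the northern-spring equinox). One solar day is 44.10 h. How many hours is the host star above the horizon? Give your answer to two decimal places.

25.82 h

Solar declination: sin δ = sin ε · sin λ_s = sin 61.80° × sin 74.3° = 0.84842, so δ = +58.041°.
cos H₀ = −tan φ · tan δ = −tan(+9.4°) × tan(+58.041°) = -0.2654, so H₀ = 1.8394 rad = 105.39°.
Daylight = 2H₀/(2π) × 44.10 h = (1.8394/π) × 44.10 = 25.82 h.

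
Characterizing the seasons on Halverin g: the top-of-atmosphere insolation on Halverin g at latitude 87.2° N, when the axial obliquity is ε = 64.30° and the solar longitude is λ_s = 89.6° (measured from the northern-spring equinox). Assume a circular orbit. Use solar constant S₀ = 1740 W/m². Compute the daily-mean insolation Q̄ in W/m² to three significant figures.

Q̄ ≈ 1.57e+03 W/m²

Solar declination: sin δ = sin ε · sin λ_s = sin 64.30° × sin 89.6° = 0.90106, so δ = +64.297°.
cos H₀ = −tan(+87.2°) tan(+64.297°) = -42.4792 ≤ −1 ⇒ polar day, H₀ = π.
Bracket: H₀ sin φ sin δ + cos φ cos δ sin H₀ = 3.1416×0.99881×0.90106 + 0.04885×0.43370×0.00000 = 2.827401 + 0.000000 = 2.827401.
Q̄ = (S₀/π) × [bracket] = (1740/π) × 2.827401 = 1566 W/m².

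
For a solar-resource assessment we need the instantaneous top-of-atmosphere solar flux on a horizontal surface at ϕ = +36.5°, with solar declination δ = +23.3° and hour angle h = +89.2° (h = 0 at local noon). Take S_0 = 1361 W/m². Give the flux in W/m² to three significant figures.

cos θ_z = sin ϕ sin δ + cos ϕ cos δ cos h = 0.235279 + 0.010308 = 0.245587.
Flux = S_0 · cos θ_z = 1361 × 0.245587 = 334.2 W/m².

334 W/m²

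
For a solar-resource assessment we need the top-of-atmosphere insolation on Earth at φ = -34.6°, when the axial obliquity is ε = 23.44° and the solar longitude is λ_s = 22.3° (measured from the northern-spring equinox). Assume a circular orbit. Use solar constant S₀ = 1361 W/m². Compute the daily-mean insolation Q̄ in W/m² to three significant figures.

Q̄ ≈ 296 W/m²

Solar declination: sin δ = sin ε · sin λ_s = sin 23.44° × sin 22.3° = 0.15094, so δ = +8.682°.
cos H₀ = −tan(-34.6°) tan(+8.682°) = 0.1053, H₀ = 1.4653 rad.
Bracket: H₀ sin φ sin δ + cos φ cos δ sin H₀ = 1.4653×-0.56784×0.15094 + 0.82314×0.98854×0.99444 = -0.125591 + 0.809183 = 0.683592.
Q̄ = (S₀/π) × [bracket] = (1361/π) × 0.683592 = 296.1 W/m².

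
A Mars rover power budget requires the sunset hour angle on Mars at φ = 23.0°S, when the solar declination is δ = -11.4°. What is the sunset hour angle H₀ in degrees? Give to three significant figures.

H₀ = 94.9°

cos H₀ = −tan φ · tan δ = −tan(-23.0°) × tan(-11.400°) = -0.0856, so H₀ = 1.6565 rad = 94.91°.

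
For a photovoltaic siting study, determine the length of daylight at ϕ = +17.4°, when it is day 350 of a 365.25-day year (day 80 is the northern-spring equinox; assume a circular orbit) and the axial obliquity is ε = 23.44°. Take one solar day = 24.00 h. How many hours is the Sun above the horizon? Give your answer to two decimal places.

Solar longitude: L_s = 360° × (350 − 80)/365.25 = 266.119°.
sin δ = sin 23.44° × sin 266.119° = -0.39688, so δ = -23.383°.
cos h₀ = −tan ϕ · tan δ = −tan(+17.4°) × tan(-23.383°) = 0.1355, so h₀ = 1.4349 rad = 82.21°.
Daylight = 2h₀/(2π) × 24.00 h = (1.4349/π) × 24.00 = 10.96 h.

10.96 h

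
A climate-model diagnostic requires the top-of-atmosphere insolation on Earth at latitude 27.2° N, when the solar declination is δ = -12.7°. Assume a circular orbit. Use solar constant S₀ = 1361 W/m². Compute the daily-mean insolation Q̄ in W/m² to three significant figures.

cos H₀ = −tan(+27.2°) tan(-12.700°) = 0.1158, H₀ = 1.4547 rad.
Bracket: H₀ sin φ sin δ + cos φ cos δ sin H₀ = 1.4547×0.45710×-0.21985 + 0.88942×0.97553×0.99327 = -0.146188 + 0.861817 = 0.715629.
Q̄ = (S₀/π) × [bracket] = (1361/π) × 0.715629 = 310.0 W/m².

Q̄ ≈ 310 W/m²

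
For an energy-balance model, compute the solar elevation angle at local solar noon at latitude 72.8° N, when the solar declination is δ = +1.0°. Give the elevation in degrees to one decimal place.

At local noon the hour angle is zero, so the zenith angle equals |φ − δ| = |+72.8° − (+1.000°)| = 71.800°.
Elevation = 90° − 71.800° = 18.2°.

18.2°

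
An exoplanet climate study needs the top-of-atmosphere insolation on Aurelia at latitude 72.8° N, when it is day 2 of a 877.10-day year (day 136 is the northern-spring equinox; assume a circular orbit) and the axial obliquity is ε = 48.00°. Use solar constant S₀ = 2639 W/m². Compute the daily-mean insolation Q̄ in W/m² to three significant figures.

Solar longitude: λ_s = 360° × (2 − 136)/877.10 = -54.999°, i.e. -54.999° + 360° = 305.001°.
sin δ = sin 48.00° × sin 305.001° = -0.60874, so δ = -37.499°.
cos H₀ = −tan(+72.8°) tan(-37.499°) = 2.4787 ≥ 1 ⇒ polar night, H₀ = 0 and Q̄ = 0.

Q̄ ≈ 0.00 W/m²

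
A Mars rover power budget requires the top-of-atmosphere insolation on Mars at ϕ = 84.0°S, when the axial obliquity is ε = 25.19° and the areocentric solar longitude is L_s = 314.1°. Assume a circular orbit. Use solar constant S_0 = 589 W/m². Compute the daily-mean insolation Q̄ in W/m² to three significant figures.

Q̄ ≈ 179 W/m²

sin δ = sin 25.19° × sin 314.1° = -0.30565, so δ = -17.797°.
cos h₀ = −tan(-84.0°) tan(-17.797°) = -3.0542 ≤ −1 ⇒ polar day, h₀ = π.
Bracket: h₀ sin ϕ sin δ + cos ϕ cos δ sin h₀ = 3.1416×-0.99452×-0.30565 + 0.10453×0.95214×0.00000 = 0.954968 + 0.000000 = 0.954968.
Q̄ = (S_0/π) × [bracket] = (589/π) × 0.954968 = 179.0 W/m².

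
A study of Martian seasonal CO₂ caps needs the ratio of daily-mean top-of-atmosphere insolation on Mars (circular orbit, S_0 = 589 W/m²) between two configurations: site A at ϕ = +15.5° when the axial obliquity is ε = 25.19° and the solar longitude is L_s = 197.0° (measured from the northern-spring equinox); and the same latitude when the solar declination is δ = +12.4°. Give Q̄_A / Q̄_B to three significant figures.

Q̄_A / Q̄_B ≈ 0.876

— Configuration A (ϕ=+15.5°):
Solar declination: sin δ = sin ε · sin L_s = sin 25.19° × sin 197.0° = -0.12444, so δ = -7.148°.
cos h₀ = −tan(+15.5°) tan(-7.148°) = 0.0348, h₀ = 1.5360 rad.
Bracket: h₀ sin ϕ sin δ + cos ϕ cos δ sin h₀ = 1.5360×0.26724×-0.12444 + 0.96363×0.99223×0.99939 = -0.051080 + 0.955559 = 0.904479.
Q̄ = (S_0/π) × [bracket] = (589/π) × 0.904479 = 169.58 W/m².
— Configuration B (ϕ=+15.5°):
cos h₀ = −tan(+15.5°) tan(+12.400°) = -0.0610, h₀ = 1.6318 rad.
Bracket: h₀ sin ϕ sin δ + cos ϕ cos δ sin h₀ = 1.6318×0.26724×0.21474 + 0.96363×0.97667×0.99814 = 0.093644 + 0.939398 = 1.033042.
Q̄ = (S_0/π) × [bracket] = (589/π) × 1.033042 = 193.68 W/m².
Ratio Q̄_A / Q̄_B = 169.58 / 193.68 = 0.8756.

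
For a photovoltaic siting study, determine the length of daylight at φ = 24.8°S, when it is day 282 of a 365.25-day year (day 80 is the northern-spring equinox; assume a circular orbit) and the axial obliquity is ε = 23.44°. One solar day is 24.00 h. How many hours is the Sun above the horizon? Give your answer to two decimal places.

Solar longitude: λ_s = 360° × (282 − 80)/365.25 = 199.097°.
sin δ = sin 23.44° × sin 199.097° = -0.13014, so δ = -7.478°.
cos H₀ = −tan φ · tan δ = −tan(-24.8°) × tan(-7.478°) = -0.0606, so H₀ = 1.6315 rad = 93.48°.
Daylight = 2H₀/(2π) × 24.00 h = (1.6315/π) × 24.00 = 12.46 h.

12.46 h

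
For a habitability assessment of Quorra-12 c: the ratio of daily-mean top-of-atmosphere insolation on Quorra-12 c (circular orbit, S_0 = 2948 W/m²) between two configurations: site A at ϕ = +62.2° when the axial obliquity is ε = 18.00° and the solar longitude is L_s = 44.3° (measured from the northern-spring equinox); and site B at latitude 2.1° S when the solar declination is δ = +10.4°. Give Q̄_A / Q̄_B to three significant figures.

Q̄_A / Q̄_B ≈ 0.818

— Configuration A (ϕ=+62.2°):
Solar declination: sin δ = sin ε · sin L_s = sin 18.00° × sin 44.3° = 0.21582, so δ = +12.464°.
cos h₀ = −tan(+62.2°) tan(+12.464°) = -0.4192, h₀ = 2.0034 rad.
Bracket: h₀ sin ϕ sin δ + cos ϕ cos δ sin h₀ = 2.0034×0.88458×0.21582 + 0.46639×0.97643×0.90788 = 0.382469 + 0.413446 = 0.795915.
Q̄ = (S_0/π) × [bracket] = (2948/π) × 0.795915 = 746.87 W/m².
— Configuration B (ϕ=-2.1°):
cos h₀ = −tan(-2.1°) tan(+10.400°) = 0.0067, h₀ = 1.5641 rad.
Bracket: h₀ sin ϕ sin δ + cos ϕ cos δ sin h₀ = 1.5641×-0.03664×0.18052 + 0.99933×0.98357×0.99998 = -0.010345 + 0.982891 = 0.972546.
Q̄ = (S_0/π) × [bracket] = (2948/π) × 0.972546 = 912.62 W/m².
Ratio Q̄_A / Q̄_B = 746.87 / 912.62 = 0.8184.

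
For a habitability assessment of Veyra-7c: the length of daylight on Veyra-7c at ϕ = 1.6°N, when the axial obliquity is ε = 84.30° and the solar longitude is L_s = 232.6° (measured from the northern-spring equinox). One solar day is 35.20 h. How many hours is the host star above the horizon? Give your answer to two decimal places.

Solar declination: sin δ = sin ε · sin L_s = sin 84.30° × sin 232.6° = -0.79049, so δ = -52.231°.
cos h₀ = −tan ϕ · tan δ = −tan(+1.6°) × tan(-52.231°) = 0.0361, so h₀ = 1.5347 rad = 87.93°.
Daylight = 2h₀/(2π) × 35.20 h = (1.5347/π) × 35.20 = 17.20 h.

17.20 h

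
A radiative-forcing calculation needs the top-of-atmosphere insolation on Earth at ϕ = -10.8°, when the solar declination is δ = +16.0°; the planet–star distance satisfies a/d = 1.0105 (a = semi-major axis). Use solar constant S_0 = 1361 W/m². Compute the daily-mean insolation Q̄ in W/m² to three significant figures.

cos h₀ = −tan(-10.8°) tan(+16.000°) = 0.0547, h₀ = 1.5161 rad.
Bracket: h₀ sin ϕ sin δ + cos ϕ cos δ sin h₀ = 1.5161×-0.18738×0.27564 + 0.98229×0.96126×0.99850 = -0.078306 + 0.942820 = 0.864514.
Inverse-square distance factor (a/d)² = 1.0105² = 1.021110.
Q̄ = (S_0/π) × 1.021110 × [bracket] = (1361/π) × 1.021110 × 0.864514 = 382.4 W/m².

Q̄ ≈ 382 W/m²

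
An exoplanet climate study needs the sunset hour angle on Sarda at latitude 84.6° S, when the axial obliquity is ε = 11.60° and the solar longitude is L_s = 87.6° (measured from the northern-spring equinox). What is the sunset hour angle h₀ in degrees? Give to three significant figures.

Solar declination: sin δ = sin ε · sin L_s = sin 11.60° × sin 87.6° = 0.20090, so δ = +11.590°.
cos h₀ = −tan ϕ · tan δ = 2.1696 ≥ 1, so the host star never rises (polar night) and h₀ = 0.

h₀ = 0.00°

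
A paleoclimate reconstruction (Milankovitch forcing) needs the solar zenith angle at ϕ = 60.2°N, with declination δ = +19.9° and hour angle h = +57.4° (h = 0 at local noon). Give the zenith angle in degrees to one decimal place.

cos θ_z = sin ϕ sin δ + cos ϕ cos δ cos h = 0.295370 + 0.251767 = 0.547137.
θ_z = arccos(0.547137) = 56.8°.

θ_z = 56.8°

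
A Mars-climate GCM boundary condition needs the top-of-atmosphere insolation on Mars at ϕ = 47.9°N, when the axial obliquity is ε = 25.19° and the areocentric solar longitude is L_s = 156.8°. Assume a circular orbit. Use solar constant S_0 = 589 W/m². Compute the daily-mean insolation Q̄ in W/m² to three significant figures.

sin δ = sin 25.19° × sin 156.8° = 0.16767, so δ = +9.652°.
cos h₀ = −tan(+47.9°) tan(+9.652°) = -0.1882, h₀ = 1.7602 rad.
Bracket: h₀ sin ϕ sin δ + cos ϕ cos δ sin h₀ = 1.7602×0.74198×0.16767 + 0.67043×0.98584×0.98213 = 0.218983 + 0.649126 = 0.868109.
Q̄ = (S_0/π) × [bracket] = (589/π) × 0.868109 = 162.8 W/m².

Q̄ ≈ 163 W/m²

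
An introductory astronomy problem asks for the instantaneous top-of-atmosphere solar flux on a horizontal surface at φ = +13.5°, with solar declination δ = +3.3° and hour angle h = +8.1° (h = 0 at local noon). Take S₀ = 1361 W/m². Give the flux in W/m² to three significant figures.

1.33e+03 W/m²

cos θ_z = sin φ sin δ + cos φ cos δ cos h = 0.013438 + 0.961073 = 0.974511.
Flux = S₀ · cos θ_z = 1361 × 0.974511 = 1326 W/m².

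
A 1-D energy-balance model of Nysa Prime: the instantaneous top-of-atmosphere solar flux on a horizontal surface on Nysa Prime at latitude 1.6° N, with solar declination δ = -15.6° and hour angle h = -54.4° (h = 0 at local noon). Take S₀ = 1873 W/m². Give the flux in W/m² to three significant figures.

1.04e+03 W/m²

cos θ_z = sin φ sin δ + cos φ cos δ cos h = -0.007509 + 0.560460 = 0.552951.
Flux = S₀ · cos θ_z = 1873 × 0.552951 = 1036 W/m².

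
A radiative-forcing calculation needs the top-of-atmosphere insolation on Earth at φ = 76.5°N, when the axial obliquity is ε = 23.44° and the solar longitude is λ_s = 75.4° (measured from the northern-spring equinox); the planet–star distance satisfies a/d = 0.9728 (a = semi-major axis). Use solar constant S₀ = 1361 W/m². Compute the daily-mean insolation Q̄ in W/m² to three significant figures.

Q̄ ≈ 482 W/m²

Solar declination: sin δ = sin ε · sin λ_s = sin 23.44° × sin 75.4° = 0.38494, so δ = +22.640°.
cos H₀ = −tan(+76.5°) tan(+22.640°) = -1.7373 ≤ −1 ⇒ polar day, H₀ = π.
Bracket: H₀ sin φ sin δ + cos φ cos δ sin H₀ = 3.1416×0.97237×0.38494 + 0.23345×0.92294×0.00000 = 1.175914 + 0.000000 = 1.175914.
Inverse-square distance factor (a/d)² = 0.9728² = 0.946340.
Q̄ = (S₀/π) × 0.946340 × [bracket] = (1361/π) × 0.946340 × 1.175914 = 482.1 W/m².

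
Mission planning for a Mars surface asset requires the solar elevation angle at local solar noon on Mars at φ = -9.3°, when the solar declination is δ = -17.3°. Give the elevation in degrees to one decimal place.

82.0°

At local noon the hour angle is zero, so the zenith angle equals |φ − δ| = |-9.3° − (-17.300°)| = 8.000°.
Elevation = 90° − 8.000° = 82.0°.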